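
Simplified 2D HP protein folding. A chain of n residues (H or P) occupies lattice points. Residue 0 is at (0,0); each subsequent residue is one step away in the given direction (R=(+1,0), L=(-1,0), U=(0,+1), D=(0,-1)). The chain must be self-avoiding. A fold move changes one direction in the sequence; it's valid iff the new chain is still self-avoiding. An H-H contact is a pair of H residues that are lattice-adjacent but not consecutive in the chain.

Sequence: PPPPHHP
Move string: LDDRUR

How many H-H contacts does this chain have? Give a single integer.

Answer: 0

Derivation:
Positions: [(0, 0), (-1, 0), (-1, -1), (-1, -2), (0, -2), (0, -1), (1, -1)]
No H-H contacts found.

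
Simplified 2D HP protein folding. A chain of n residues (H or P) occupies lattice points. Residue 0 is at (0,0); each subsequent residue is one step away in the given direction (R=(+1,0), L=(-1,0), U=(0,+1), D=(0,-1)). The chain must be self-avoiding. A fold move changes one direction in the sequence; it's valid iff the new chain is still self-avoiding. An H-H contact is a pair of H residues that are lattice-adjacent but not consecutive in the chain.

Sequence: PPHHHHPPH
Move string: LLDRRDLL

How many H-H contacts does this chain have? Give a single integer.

Positions: [(0, 0), (-1, 0), (-2, 0), (-2, -1), (-1, -1), (0, -1), (0, -2), (-1, -2), (-2, -2)]
H-H contact: residue 3 @(-2,-1) - residue 8 @(-2, -2)

Answer: 1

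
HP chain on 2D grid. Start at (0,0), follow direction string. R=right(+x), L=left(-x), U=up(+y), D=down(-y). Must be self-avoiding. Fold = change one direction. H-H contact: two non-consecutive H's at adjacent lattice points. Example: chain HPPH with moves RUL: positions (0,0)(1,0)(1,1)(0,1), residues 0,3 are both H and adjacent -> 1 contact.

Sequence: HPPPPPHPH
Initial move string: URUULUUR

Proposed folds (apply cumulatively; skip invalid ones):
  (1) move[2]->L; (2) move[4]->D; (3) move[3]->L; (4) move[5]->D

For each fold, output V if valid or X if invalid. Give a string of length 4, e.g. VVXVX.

Initial: URUULUUR -> [(0, 0), (0, 1), (1, 1), (1, 2), (1, 3), (0, 3), (0, 4), (0, 5), (1, 5)]
Fold 1: move[2]->L => URLULUUR INVALID (collision), skipped
Fold 2: move[4]->D => URUUDUUR INVALID (collision), skipped
Fold 3: move[3]->L => URULLUUR VALID
Fold 4: move[5]->D => URULLDUR INVALID (collision), skipped

Answer: XXVX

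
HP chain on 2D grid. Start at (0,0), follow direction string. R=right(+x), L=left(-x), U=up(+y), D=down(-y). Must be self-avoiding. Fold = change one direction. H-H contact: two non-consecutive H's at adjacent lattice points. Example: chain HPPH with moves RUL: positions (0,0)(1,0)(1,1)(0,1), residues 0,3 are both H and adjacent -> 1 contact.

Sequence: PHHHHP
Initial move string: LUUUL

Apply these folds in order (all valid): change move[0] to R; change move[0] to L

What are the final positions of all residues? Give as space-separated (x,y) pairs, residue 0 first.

Initial moves: LUUUL
Fold: move[0]->R => RUUUL (positions: [(0, 0), (1, 0), (1, 1), (1, 2), (1, 3), (0, 3)])
Fold: move[0]->L => LUUUL (positions: [(0, 0), (-1, 0), (-1, 1), (-1, 2), (-1, 3), (-2, 3)])

Answer: (0,0) (-1,0) (-1,1) (-1,2) (-1,3) (-2,3)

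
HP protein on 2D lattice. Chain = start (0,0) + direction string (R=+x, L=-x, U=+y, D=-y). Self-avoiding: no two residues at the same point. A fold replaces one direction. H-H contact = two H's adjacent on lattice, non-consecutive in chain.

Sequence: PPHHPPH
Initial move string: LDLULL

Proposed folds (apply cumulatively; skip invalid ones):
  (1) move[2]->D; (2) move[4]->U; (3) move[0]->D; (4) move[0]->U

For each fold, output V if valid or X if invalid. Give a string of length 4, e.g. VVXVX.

Initial: LDLULL -> [(0, 0), (-1, 0), (-1, -1), (-2, -1), (-2, 0), (-3, 0), (-4, 0)]
Fold 1: move[2]->D => LDDULL INVALID (collision), skipped
Fold 2: move[4]->U => LDLUUL VALID
Fold 3: move[0]->D => DDLUUL VALID
Fold 4: move[0]->U => UDLUUL INVALID (collision), skipped

Answer: XVVX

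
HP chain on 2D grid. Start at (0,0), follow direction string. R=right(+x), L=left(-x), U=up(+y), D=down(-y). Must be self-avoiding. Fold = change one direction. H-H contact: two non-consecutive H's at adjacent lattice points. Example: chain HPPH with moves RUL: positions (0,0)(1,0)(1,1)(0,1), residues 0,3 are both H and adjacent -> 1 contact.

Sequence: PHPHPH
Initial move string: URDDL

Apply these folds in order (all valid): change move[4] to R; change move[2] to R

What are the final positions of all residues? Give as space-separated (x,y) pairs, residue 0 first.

Answer: (0,0) (0,1) (1,1) (2,1) (2,0) (3,0)

Derivation:
Initial moves: URDDL
Fold: move[4]->R => URDDR (positions: [(0, 0), (0, 1), (1, 1), (1, 0), (1, -1), (2, -1)])
Fold: move[2]->R => URRDR (positions: [(0, 0), (0, 1), (1, 1), (2, 1), (2, 0), (3, 0)])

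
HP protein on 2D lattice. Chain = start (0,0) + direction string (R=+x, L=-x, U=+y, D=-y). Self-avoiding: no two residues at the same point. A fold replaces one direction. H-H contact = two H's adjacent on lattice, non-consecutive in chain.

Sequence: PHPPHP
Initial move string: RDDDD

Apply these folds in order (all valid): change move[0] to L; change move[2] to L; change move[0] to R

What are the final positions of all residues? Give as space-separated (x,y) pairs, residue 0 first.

Initial moves: RDDDD
Fold: move[0]->L => LDDDD (positions: [(0, 0), (-1, 0), (-1, -1), (-1, -2), (-1, -3), (-1, -4)])
Fold: move[2]->L => LDLDD (positions: [(0, 0), (-1, 0), (-1, -1), (-2, -1), (-2, -2), (-2, -3)])
Fold: move[0]->R => RDLDD (positions: [(0, 0), (1, 0), (1, -1), (0, -1), (0, -2), (0, -3)])

Answer: (0,0) (1,0) (1,-1) (0,-1) (0,-2) (0,-3)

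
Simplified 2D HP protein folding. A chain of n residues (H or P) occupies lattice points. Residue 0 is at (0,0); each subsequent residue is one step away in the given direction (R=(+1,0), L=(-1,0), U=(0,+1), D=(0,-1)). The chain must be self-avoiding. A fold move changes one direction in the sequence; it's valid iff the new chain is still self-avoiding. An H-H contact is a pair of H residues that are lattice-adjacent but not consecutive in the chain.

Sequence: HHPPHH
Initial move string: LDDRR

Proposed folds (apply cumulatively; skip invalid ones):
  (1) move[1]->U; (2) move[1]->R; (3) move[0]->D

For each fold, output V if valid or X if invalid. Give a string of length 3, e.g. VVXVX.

Answer: XXV

Derivation:
Initial: LDDRR -> [(0, 0), (-1, 0), (-1, -1), (-1, -2), (0, -2), (1, -2)]
Fold 1: move[1]->U => LUDRR INVALID (collision), skipped
Fold 2: move[1]->R => LRDRR INVALID (collision), skipped
Fold 3: move[0]->D => DDDRR VALID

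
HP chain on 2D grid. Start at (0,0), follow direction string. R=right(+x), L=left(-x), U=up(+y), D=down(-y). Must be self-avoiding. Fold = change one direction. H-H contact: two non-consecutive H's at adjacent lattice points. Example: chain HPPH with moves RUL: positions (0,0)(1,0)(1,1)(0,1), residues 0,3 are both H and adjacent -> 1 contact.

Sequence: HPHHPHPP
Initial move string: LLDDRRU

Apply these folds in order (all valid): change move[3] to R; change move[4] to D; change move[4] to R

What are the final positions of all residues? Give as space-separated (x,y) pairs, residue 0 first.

Initial moves: LLDDRRU
Fold: move[3]->R => LLDRRRU (positions: [(0, 0), (-1, 0), (-2, 0), (-2, -1), (-1, -1), (0, -1), (1, -1), (1, 0)])
Fold: move[4]->D => LLDRDRU (positions: [(0, 0), (-1, 0), (-2, 0), (-2, -1), (-1, -1), (-1, -2), (0, -2), (0, -1)])
Fold: move[4]->R => LLDRRRU (positions: [(0, 0), (-1, 0), (-2, 0), (-2, -1), (-1, -1), (0, -1), (1, -1), (1, 0)])

Answer: (0,0) (-1,0) (-2,0) (-2,-1) (-1,-1) (0,-1) (1,-1) (1,0)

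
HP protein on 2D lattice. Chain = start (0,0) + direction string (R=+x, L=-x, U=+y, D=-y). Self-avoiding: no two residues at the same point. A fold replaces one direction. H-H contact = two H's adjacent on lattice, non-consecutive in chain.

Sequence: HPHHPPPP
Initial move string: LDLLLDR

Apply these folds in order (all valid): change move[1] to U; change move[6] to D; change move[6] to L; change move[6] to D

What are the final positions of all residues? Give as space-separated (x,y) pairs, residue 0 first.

Initial moves: LDLLLDR
Fold: move[1]->U => LULLLDR (positions: [(0, 0), (-1, 0), (-1, 1), (-2, 1), (-3, 1), (-4, 1), (-4, 0), (-3, 0)])
Fold: move[6]->D => LULLLDD (positions: [(0, 0), (-1, 0), (-1, 1), (-2, 1), (-3, 1), (-4, 1), (-4, 0), (-4, -1)])
Fold: move[6]->L => LULLLDL (positions: [(0, 0), (-1, 0), (-1, 1), (-2, 1), (-3, 1), (-4, 1), (-4, 0), (-5, 0)])
Fold: move[6]->D => LULLLDD (positions: [(0, 0), (-1, 0), (-1, 1), (-2, 1), (-3, 1), (-4, 1), (-4, 0), (-4, -1)])

Answer: (0,0) (-1,0) (-1,1) (-2,1) (-3,1) (-4,1) (-4,0) (-4,-1)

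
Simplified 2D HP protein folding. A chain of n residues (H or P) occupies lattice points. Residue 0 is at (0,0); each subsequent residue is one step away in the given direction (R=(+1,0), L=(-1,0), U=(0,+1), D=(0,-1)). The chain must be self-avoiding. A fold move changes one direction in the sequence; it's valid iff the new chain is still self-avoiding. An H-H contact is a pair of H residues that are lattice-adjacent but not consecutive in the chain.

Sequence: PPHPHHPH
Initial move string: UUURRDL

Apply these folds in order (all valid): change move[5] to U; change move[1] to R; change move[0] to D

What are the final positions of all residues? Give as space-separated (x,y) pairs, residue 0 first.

Answer: (0,0) (0,-1) (1,-1) (1,0) (2,0) (3,0) (3,1) (2,1)

Derivation:
Initial moves: UUURRDL
Fold: move[5]->U => UUURRUL (positions: [(0, 0), (0, 1), (0, 2), (0, 3), (1, 3), (2, 3), (2, 4), (1, 4)])
Fold: move[1]->R => URURRUL (positions: [(0, 0), (0, 1), (1, 1), (1, 2), (2, 2), (3, 2), (3, 3), (2, 3)])
Fold: move[0]->D => DRURRUL (positions: [(0, 0), (0, -1), (1, -1), (1, 0), (2, 0), (3, 0), (3, 1), (2, 1)])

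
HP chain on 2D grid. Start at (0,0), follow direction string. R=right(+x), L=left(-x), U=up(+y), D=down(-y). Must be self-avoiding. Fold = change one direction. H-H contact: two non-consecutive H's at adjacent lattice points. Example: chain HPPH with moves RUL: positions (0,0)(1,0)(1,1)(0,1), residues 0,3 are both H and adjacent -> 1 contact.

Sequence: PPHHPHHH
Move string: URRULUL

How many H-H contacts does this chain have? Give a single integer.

Answer: 1

Derivation:
Positions: [(0, 0), (0, 1), (1, 1), (2, 1), (2, 2), (1, 2), (1, 3), (0, 3)]
H-H contact: residue 2 @(1,1) - residue 5 @(1, 2)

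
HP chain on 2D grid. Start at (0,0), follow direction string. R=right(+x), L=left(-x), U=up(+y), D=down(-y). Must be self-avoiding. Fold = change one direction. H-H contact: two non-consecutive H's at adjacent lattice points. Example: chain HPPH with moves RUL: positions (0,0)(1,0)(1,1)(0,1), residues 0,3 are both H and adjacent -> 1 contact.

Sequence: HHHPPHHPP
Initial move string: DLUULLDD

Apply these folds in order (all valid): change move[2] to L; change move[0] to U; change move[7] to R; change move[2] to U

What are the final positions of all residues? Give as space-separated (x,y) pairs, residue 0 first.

Answer: (0,0) (0,1) (-1,1) (-1,2) (-1,3) (-2,3) (-3,3) (-3,2) (-2,2)

Derivation:
Initial moves: DLUULLDD
Fold: move[2]->L => DLLULLDD (positions: [(0, 0), (0, -1), (-1, -1), (-2, -1), (-2, 0), (-3, 0), (-4, 0), (-4, -1), (-4, -2)])
Fold: move[0]->U => ULLULLDD (positions: [(0, 0), (0, 1), (-1, 1), (-2, 1), (-2, 2), (-3, 2), (-4, 2), (-4, 1), (-4, 0)])
Fold: move[7]->R => ULLULLDR (positions: [(0, 0), (0, 1), (-1, 1), (-2, 1), (-2, 2), (-3, 2), (-4, 2), (-4, 1), (-3, 1)])
Fold: move[2]->U => ULUULLDR (positions: [(0, 0), (0, 1), (-1, 1), (-1, 2), (-1, 3), (-2, 3), (-3, 3), (-3, 2), (-2, 2)])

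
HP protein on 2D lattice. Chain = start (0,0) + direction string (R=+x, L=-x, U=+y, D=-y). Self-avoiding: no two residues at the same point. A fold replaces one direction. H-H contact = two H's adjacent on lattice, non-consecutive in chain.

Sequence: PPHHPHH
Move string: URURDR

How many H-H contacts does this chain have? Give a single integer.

Positions: [(0, 0), (0, 1), (1, 1), (1, 2), (2, 2), (2, 1), (3, 1)]
H-H contact: residue 2 @(1,1) - residue 5 @(2, 1)

Answer: 1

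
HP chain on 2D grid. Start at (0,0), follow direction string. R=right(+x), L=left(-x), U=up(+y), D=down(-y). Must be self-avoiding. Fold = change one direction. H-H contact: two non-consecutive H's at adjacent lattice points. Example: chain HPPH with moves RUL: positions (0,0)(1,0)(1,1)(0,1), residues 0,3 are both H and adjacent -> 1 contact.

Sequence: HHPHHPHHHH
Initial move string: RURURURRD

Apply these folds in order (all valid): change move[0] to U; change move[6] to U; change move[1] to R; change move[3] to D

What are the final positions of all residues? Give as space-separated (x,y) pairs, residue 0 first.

Answer: (0,0) (0,1) (1,1) (2,1) (2,0) (3,0) (3,1) (3,2) (4,2) (4,1)

Derivation:
Initial moves: RURURURRD
Fold: move[0]->U => UURURURRD (positions: [(0, 0), (0, 1), (0, 2), (1, 2), (1, 3), (2, 3), (2, 4), (3, 4), (4, 4), (4, 3)])
Fold: move[6]->U => UURURUURD (positions: [(0, 0), (0, 1), (0, 2), (1, 2), (1, 3), (2, 3), (2, 4), (2, 5), (3, 5), (3, 4)])
Fold: move[1]->R => URRURUURD (positions: [(0, 0), (0, 1), (1, 1), (2, 1), (2, 2), (3, 2), (3, 3), (3, 4), (4, 4), (4, 3)])
Fold: move[3]->D => URRDRUURD (positions: [(0, 0), (0, 1), (1, 1), (2, 1), (2, 0), (3, 0), (3, 1), (3, 2), (4, 2), (4, 1)])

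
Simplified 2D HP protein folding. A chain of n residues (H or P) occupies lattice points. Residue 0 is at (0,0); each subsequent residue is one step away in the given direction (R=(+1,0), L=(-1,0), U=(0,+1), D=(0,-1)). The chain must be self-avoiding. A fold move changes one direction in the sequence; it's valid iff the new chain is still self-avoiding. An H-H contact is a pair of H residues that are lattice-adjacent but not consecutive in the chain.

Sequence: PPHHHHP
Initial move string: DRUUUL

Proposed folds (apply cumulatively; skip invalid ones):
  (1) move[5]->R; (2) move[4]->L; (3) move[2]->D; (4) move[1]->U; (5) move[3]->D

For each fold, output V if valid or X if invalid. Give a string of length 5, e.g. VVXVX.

Initial: DRUUUL -> [(0, 0), (0, -1), (1, -1), (1, 0), (1, 1), (1, 2), (0, 2)]
Fold 1: move[5]->R => DRUUUR VALID
Fold 2: move[4]->L => DRUULR INVALID (collision), skipped
Fold 3: move[2]->D => DRDUUR INVALID (collision), skipped
Fold 4: move[1]->U => DUUUUR INVALID (collision), skipped
Fold 5: move[3]->D => DRUDUR INVALID (collision), skipped

Answer: VXXXX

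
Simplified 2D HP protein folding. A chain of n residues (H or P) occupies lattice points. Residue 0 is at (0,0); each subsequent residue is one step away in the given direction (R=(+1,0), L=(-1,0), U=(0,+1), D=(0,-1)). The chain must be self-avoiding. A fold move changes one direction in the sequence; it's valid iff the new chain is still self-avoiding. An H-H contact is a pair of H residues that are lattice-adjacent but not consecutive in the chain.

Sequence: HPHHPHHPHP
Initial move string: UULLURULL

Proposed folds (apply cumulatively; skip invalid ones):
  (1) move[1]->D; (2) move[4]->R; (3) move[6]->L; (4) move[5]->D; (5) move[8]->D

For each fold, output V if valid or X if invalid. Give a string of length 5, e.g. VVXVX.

Answer: XXXXX

Derivation:
Initial: UULLURULL -> [(0, 0), (0, 1), (0, 2), (-1, 2), (-2, 2), (-2, 3), (-1, 3), (-1, 4), (-2, 4), (-3, 4)]
Fold 1: move[1]->D => UDLLURULL INVALID (collision), skipped
Fold 2: move[4]->R => UULLRRULL INVALID (collision), skipped
Fold 3: move[6]->L => UULLURLLL INVALID (collision), skipped
Fold 4: move[5]->D => UULLUDULL INVALID (collision), skipped
Fold 5: move[8]->D => UULLURULD INVALID (collision), skipped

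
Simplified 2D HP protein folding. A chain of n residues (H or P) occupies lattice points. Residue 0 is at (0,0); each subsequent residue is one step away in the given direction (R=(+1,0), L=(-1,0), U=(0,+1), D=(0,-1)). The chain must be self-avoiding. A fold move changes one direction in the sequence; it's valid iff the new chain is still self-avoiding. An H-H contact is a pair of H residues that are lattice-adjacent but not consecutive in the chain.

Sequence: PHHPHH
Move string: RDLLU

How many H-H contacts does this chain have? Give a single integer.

Answer: 0

Derivation:
Positions: [(0, 0), (1, 0), (1, -1), (0, -1), (-1, -1), (-1, 0)]
No H-H contacts found.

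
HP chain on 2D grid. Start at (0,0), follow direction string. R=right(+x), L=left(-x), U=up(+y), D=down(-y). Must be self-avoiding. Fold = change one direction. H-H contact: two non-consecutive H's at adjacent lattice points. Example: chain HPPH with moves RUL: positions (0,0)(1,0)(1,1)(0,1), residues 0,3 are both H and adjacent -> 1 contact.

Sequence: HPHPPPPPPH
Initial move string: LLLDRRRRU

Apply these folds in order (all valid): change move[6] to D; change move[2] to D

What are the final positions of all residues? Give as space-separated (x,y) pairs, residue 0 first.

Answer: (0,0) (-1,0) (-2,0) (-2,-1) (-2,-2) (-1,-2) (0,-2) (0,-3) (1,-3) (1,-2)

Derivation:
Initial moves: LLLDRRRRU
Fold: move[6]->D => LLLDRRDRU (positions: [(0, 0), (-1, 0), (-2, 0), (-3, 0), (-3, -1), (-2, -1), (-1, -1), (-1, -2), (0, -2), (0, -1)])
Fold: move[2]->D => LLDDRRDRU (positions: [(0, 0), (-1, 0), (-2, 0), (-2, -1), (-2, -2), (-1, -2), (0, -2), (0, -3), (1, -3), (1, -2)])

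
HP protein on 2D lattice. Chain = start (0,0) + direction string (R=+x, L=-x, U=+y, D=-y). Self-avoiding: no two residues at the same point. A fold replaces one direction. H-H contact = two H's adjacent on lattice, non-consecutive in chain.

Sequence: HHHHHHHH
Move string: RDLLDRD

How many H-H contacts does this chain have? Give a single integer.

Positions: [(0, 0), (1, 0), (1, -1), (0, -1), (-1, -1), (-1, -2), (0, -2), (0, -3)]
H-H contact: residue 0 @(0,0) - residue 3 @(0, -1)
H-H contact: residue 3 @(0,-1) - residue 6 @(0, -2)

Answer: 2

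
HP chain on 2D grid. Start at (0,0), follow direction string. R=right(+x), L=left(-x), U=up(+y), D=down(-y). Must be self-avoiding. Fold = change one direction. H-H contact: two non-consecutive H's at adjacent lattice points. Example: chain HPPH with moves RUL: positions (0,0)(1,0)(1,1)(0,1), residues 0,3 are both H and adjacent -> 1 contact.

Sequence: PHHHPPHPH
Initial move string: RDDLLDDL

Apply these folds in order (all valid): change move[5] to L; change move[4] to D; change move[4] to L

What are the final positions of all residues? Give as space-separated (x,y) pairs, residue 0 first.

Initial moves: RDDLLDDL
Fold: move[5]->L => RDDLLLDL (positions: [(0, 0), (1, 0), (1, -1), (1, -2), (0, -2), (-1, -2), (-2, -2), (-2, -3), (-3, -3)])
Fold: move[4]->D => RDDLDLDL (positions: [(0, 0), (1, 0), (1, -1), (1, -2), (0, -2), (0, -3), (-1, -3), (-1, -4), (-2, -4)])
Fold: move[4]->L => RDDLLLDL (positions: [(0, 0), (1, 0), (1, -1), (1, -2), (0, -2), (-1, -2), (-2, -2), (-2, -3), (-3, -3)])

Answer: (0,0) (1,0) (1,-1) (1,-2) (0,-2) (-1,-2) (-2,-2) (-2,-3) (-3,-3)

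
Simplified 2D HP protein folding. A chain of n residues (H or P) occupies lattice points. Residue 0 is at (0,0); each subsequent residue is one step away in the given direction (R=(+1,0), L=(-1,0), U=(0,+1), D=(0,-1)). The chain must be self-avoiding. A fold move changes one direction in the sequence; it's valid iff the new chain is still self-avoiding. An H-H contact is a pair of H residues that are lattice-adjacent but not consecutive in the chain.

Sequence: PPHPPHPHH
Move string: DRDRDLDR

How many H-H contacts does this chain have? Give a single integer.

Positions: [(0, 0), (0, -1), (1, -1), (1, -2), (2, -2), (2, -3), (1, -3), (1, -4), (2, -4)]
H-H contact: residue 5 @(2,-3) - residue 8 @(2, -4)

Answer: 1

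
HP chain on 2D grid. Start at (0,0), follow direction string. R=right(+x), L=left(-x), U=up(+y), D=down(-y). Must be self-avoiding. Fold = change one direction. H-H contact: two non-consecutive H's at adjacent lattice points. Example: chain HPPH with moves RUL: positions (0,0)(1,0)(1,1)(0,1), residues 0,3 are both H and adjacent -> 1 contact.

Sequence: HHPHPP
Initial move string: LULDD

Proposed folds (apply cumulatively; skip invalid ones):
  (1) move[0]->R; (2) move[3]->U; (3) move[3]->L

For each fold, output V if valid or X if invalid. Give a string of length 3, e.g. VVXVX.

Answer: XXV

Derivation:
Initial: LULDD -> [(0, 0), (-1, 0), (-1, 1), (-2, 1), (-2, 0), (-2, -1)]
Fold 1: move[0]->R => RULDD INVALID (collision), skipped
Fold 2: move[3]->U => LULUD INVALID (collision), skipped
Fold 3: move[3]->L => LULLD VALID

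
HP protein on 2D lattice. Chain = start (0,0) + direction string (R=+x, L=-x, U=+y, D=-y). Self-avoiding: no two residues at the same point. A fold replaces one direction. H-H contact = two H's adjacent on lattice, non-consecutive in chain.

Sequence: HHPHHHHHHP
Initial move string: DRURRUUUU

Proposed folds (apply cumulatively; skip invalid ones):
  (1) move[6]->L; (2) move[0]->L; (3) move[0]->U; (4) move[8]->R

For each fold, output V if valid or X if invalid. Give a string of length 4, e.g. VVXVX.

Answer: VXVV

Derivation:
Initial: DRURRUUUU -> [(0, 0), (0, -1), (1, -1), (1, 0), (2, 0), (3, 0), (3, 1), (3, 2), (3, 3), (3, 4)]
Fold 1: move[6]->L => DRURRULUU VALID
Fold 2: move[0]->L => LRURRULUU INVALID (collision), skipped
Fold 3: move[0]->U => URURRULUU VALID
Fold 4: move[8]->R => URURRULUR VALID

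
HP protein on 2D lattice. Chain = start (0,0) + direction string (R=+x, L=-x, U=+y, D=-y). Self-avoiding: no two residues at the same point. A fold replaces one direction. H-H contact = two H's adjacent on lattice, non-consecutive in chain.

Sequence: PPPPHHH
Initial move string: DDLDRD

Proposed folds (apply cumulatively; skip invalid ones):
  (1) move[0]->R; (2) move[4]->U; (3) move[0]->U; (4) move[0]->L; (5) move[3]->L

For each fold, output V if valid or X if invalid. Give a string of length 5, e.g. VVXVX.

Initial: DDLDRD -> [(0, 0), (0, -1), (0, -2), (-1, -2), (-1, -3), (0, -3), (0, -4)]
Fold 1: move[0]->R => RDLDRD VALID
Fold 2: move[4]->U => RDLDUD INVALID (collision), skipped
Fold 3: move[0]->U => UDLDRD INVALID (collision), skipped
Fold 4: move[0]->L => LDLDRD VALID
Fold 5: move[3]->L => LDLLRD INVALID (collision), skipped

Answer: VXXVX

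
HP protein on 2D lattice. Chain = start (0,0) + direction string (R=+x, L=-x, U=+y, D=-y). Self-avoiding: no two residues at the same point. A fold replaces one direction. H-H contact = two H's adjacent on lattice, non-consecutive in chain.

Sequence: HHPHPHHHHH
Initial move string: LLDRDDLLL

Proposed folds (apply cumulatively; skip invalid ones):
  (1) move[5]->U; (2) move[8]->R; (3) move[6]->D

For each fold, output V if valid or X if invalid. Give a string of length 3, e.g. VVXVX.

Initial: LLDRDDLLL -> [(0, 0), (-1, 0), (-2, 0), (-2, -1), (-1, -1), (-1, -2), (-1, -3), (-2, -3), (-3, -3), (-4, -3)]
Fold 1: move[5]->U => LLDRDULLL INVALID (collision), skipped
Fold 2: move[8]->R => LLDRDDLLR INVALID (collision), skipped
Fold 3: move[6]->D => LLDRDDDLL VALID

Answer: XXV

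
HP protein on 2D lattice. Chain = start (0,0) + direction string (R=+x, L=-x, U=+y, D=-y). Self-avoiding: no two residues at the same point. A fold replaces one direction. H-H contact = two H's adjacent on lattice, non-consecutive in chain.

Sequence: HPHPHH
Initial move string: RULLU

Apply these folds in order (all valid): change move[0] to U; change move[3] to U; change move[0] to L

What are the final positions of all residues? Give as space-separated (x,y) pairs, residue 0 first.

Initial moves: RULLU
Fold: move[0]->U => UULLU (positions: [(0, 0), (0, 1), (0, 2), (-1, 2), (-2, 2), (-2, 3)])
Fold: move[3]->U => UULUU (positions: [(0, 0), (0, 1), (0, 2), (-1, 2), (-1, 3), (-1, 4)])
Fold: move[0]->L => LULUU (positions: [(0, 0), (-1, 0), (-1, 1), (-2, 1), (-2, 2), (-2, 3)])

Answer: (0,0) (-1,0) (-1,1) (-2,1) (-2,2) (-2,3)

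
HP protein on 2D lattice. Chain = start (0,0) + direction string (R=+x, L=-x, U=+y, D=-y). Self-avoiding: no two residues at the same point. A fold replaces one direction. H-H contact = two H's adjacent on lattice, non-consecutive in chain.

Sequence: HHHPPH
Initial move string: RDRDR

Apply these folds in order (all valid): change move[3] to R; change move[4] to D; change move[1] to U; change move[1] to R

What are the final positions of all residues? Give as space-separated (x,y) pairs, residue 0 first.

Initial moves: RDRDR
Fold: move[3]->R => RDRRR (positions: [(0, 0), (1, 0), (1, -1), (2, -1), (3, -1), (4, -1)])
Fold: move[4]->D => RDRRD (positions: [(0, 0), (1, 0), (1, -1), (2, -1), (3, -1), (3, -2)])
Fold: move[1]->U => RURRD (positions: [(0, 0), (1, 0), (1, 1), (2, 1), (3, 1), (3, 0)])
Fold: move[1]->R => RRRRD (positions: [(0, 0), (1, 0), (2, 0), (3, 0), (4, 0), (4, -1)])

Answer: (0,0) (1,0) (2,0) (3,0) (4,0) (4,-1)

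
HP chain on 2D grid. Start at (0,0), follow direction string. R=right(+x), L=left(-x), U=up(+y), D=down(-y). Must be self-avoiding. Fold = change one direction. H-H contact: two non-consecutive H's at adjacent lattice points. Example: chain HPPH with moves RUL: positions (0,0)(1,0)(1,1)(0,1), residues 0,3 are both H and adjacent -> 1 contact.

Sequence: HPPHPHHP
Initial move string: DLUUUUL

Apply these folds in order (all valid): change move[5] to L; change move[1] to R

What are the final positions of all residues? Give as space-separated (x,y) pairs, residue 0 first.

Answer: (0,0) (0,-1) (1,-1) (1,0) (1,1) (1,2) (0,2) (-1,2)

Derivation:
Initial moves: DLUUUUL
Fold: move[5]->L => DLUUULL (positions: [(0, 0), (0, -1), (-1, -1), (-1, 0), (-1, 1), (-1, 2), (-2, 2), (-3, 2)])
Fold: move[1]->R => DRUUULL (positions: [(0, 0), (0, -1), (1, -1), (1, 0), (1, 1), (1, 2), (0, 2), (-1, 2)])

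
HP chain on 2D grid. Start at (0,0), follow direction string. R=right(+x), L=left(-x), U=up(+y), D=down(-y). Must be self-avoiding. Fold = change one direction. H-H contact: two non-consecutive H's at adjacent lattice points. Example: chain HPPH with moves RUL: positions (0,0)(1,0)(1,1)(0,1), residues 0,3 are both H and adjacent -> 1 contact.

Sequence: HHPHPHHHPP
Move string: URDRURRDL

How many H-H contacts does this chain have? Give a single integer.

Answer: 1

Derivation:
Positions: [(0, 0), (0, 1), (1, 1), (1, 0), (2, 0), (2, 1), (3, 1), (4, 1), (4, 0), (3, 0)]
H-H contact: residue 0 @(0,0) - residue 3 @(1, 0)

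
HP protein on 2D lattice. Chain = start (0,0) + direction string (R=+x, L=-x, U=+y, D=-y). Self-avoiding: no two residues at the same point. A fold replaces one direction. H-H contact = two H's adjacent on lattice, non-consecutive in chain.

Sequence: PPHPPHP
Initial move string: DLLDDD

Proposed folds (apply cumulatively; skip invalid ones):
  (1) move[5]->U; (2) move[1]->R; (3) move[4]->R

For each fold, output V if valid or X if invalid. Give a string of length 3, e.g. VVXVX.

Answer: XXV

Derivation:
Initial: DLLDDD -> [(0, 0), (0, -1), (-1, -1), (-2, -1), (-2, -2), (-2, -3), (-2, -4)]
Fold 1: move[5]->U => DLLDDU INVALID (collision), skipped
Fold 2: move[1]->R => DRLDDD INVALID (collision), skipped
Fold 3: move[4]->R => DLLDRD VALID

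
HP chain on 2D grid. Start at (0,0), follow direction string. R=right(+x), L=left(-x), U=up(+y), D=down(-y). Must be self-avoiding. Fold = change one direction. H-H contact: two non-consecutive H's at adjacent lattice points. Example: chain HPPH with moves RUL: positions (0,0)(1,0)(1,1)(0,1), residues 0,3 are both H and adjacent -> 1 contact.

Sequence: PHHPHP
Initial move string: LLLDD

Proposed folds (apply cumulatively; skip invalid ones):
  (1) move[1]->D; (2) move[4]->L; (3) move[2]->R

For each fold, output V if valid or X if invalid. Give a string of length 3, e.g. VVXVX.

Answer: VVV

Derivation:
Initial: LLLDD -> [(0, 0), (-1, 0), (-2, 0), (-3, 0), (-3, -1), (-3, -2)]
Fold 1: move[1]->D => LDLDD VALID
Fold 2: move[4]->L => LDLDL VALID
Fold 3: move[2]->R => LDRDL VALID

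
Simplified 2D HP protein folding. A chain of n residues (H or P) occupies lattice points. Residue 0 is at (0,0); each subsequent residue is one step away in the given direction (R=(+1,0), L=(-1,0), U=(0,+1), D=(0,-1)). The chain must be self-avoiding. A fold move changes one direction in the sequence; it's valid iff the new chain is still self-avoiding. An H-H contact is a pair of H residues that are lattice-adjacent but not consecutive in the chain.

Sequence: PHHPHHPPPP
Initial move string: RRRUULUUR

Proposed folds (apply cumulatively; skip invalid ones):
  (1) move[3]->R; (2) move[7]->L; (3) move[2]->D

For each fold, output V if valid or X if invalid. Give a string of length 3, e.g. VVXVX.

Initial: RRRUULUUR -> [(0, 0), (1, 0), (2, 0), (3, 0), (3, 1), (3, 2), (2, 2), (2, 3), (2, 4), (3, 4)]
Fold 1: move[3]->R => RRRRULUUR VALID
Fold 2: move[7]->L => RRRRULULR INVALID (collision), skipped
Fold 3: move[2]->D => RRDRULUUR INVALID (collision), skipped

Answer: VXX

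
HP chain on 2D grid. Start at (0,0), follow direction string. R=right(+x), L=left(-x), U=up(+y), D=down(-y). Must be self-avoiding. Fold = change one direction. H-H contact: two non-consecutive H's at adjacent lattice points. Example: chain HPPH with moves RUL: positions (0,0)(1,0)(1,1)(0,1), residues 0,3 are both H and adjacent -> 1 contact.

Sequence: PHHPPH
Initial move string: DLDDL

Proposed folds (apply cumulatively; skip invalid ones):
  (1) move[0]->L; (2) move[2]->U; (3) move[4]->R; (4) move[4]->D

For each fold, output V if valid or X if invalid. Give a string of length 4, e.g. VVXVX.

Initial: DLDDL -> [(0, 0), (0, -1), (-1, -1), (-1, -2), (-1, -3), (-2, -3)]
Fold 1: move[0]->L => LLDDL VALID
Fold 2: move[2]->U => LLUDL INVALID (collision), skipped
Fold 3: move[4]->R => LLDDR VALID
Fold 4: move[4]->D => LLDDD VALID

Answer: VXVV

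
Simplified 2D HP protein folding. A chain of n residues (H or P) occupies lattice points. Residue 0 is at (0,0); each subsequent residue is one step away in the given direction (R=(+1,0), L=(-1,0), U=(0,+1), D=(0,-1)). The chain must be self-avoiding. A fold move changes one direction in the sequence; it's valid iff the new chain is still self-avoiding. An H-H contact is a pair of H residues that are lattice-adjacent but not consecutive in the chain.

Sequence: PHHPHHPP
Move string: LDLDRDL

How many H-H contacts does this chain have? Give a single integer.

Positions: [(0, 0), (-1, 0), (-1, -1), (-2, -1), (-2, -2), (-1, -2), (-1, -3), (-2, -3)]
H-H contact: residue 2 @(-1,-1) - residue 5 @(-1, -2)

Answer: 1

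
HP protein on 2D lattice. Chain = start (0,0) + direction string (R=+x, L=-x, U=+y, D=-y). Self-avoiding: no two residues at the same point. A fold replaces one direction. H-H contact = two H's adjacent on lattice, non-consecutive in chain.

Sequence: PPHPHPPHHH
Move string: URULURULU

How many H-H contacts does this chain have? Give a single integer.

Answer: 0

Derivation:
Positions: [(0, 0), (0, 1), (1, 1), (1, 2), (0, 2), (0, 3), (1, 3), (1, 4), (0, 4), (0, 5)]
No H-H contacts found.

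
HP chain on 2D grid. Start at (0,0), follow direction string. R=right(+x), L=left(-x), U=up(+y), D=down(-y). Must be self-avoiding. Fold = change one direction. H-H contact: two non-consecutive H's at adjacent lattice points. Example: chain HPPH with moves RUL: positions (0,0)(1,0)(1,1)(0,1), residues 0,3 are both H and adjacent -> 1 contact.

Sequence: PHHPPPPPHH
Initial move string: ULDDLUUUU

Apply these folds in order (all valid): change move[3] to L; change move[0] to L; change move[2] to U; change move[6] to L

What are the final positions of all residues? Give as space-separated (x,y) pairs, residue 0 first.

Answer: (0,0) (-1,0) (-2,0) (-2,1) (-3,1) (-4,1) (-4,2) (-5,2) (-5,3) (-5,4)

Derivation:
Initial moves: ULDDLUUUU
Fold: move[3]->L => ULDLLUUUU (positions: [(0, 0), (0, 1), (-1, 1), (-1, 0), (-2, 0), (-3, 0), (-3, 1), (-3, 2), (-3, 3), (-3, 4)])
Fold: move[0]->L => LLDLLUUUU (positions: [(0, 0), (-1, 0), (-2, 0), (-2, -1), (-3, -1), (-4, -1), (-4, 0), (-4, 1), (-4, 2), (-4, 3)])
Fold: move[2]->U => LLULLUUUU (positions: [(0, 0), (-1, 0), (-2, 0), (-2, 1), (-3, 1), (-4, 1), (-4, 2), (-4, 3), (-4, 4), (-4, 5)])
Fold: move[6]->L => LLULLULUU (positions: [(0, 0), (-1, 0), (-2, 0), (-2, 1), (-3, 1), (-4, 1), (-4, 2), (-5, 2), (-5, 3), (-5, 4)])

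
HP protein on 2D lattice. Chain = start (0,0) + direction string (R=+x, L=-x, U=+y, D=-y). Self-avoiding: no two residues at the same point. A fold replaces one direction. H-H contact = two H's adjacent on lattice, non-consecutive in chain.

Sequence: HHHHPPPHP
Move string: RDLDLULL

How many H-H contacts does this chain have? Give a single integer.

Answer: 1

Derivation:
Positions: [(0, 0), (1, 0), (1, -1), (0, -1), (0, -2), (-1, -2), (-1, -1), (-2, -1), (-3, -1)]
H-H contact: residue 0 @(0,0) - residue 3 @(0, -1)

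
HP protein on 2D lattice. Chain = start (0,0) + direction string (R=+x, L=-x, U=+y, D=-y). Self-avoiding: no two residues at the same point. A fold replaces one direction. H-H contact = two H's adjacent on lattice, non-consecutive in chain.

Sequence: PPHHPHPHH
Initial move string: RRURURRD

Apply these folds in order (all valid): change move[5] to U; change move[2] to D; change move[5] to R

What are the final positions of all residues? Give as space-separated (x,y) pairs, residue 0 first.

Answer: (0,0) (1,0) (2,0) (2,-1) (3,-1) (3,0) (4,0) (5,0) (5,-1)

Derivation:
Initial moves: RRURURRD
Fold: move[5]->U => RRURUURD (positions: [(0, 0), (1, 0), (2, 0), (2, 1), (3, 1), (3, 2), (3, 3), (4, 3), (4, 2)])
Fold: move[2]->D => RRDRUURD (positions: [(0, 0), (1, 0), (2, 0), (2, -1), (3, -1), (3, 0), (3, 1), (4, 1), (4, 0)])
Fold: move[5]->R => RRDRURRD (positions: [(0, 0), (1, 0), (2, 0), (2, -1), (3, -1), (3, 0), (4, 0), (5, 0), (5, -1)])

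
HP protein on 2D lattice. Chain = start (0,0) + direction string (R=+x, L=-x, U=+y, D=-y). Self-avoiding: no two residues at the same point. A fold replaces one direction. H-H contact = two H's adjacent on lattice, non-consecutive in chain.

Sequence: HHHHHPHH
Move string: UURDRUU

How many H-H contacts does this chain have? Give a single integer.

Answer: 2

Derivation:
Positions: [(0, 0), (0, 1), (0, 2), (1, 2), (1, 1), (2, 1), (2, 2), (2, 3)]
H-H contact: residue 1 @(0,1) - residue 4 @(1, 1)
H-H contact: residue 3 @(1,2) - residue 6 @(2, 2)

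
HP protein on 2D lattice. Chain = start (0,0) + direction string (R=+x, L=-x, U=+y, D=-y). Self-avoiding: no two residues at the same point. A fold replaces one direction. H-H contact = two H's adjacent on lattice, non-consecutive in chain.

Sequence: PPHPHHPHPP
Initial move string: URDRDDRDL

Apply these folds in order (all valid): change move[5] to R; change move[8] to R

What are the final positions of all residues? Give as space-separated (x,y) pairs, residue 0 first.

Answer: (0,0) (0,1) (1,1) (1,0) (2,0) (2,-1) (3,-1) (4,-1) (4,-2) (5,-2)

Derivation:
Initial moves: URDRDDRDL
Fold: move[5]->R => URDRDRRDL (positions: [(0, 0), (0, 1), (1, 1), (1, 0), (2, 0), (2, -1), (3, -1), (4, -1), (4, -2), (3, -2)])
Fold: move[8]->R => URDRDRRDR (positions: [(0, 0), (0, 1), (1, 1), (1, 0), (2, 0), (2, -1), (3, -1), (4, -1), (4, -2), (5, -2)])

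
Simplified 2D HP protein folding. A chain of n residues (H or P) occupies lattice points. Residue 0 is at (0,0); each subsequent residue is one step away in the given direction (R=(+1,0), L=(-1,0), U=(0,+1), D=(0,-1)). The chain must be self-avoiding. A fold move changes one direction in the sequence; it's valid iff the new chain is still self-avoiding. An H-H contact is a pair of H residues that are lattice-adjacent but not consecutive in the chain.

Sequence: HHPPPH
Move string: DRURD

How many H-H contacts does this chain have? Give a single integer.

Positions: [(0, 0), (0, -1), (1, -1), (1, 0), (2, 0), (2, -1)]
No H-H contacts found.

Answer: 0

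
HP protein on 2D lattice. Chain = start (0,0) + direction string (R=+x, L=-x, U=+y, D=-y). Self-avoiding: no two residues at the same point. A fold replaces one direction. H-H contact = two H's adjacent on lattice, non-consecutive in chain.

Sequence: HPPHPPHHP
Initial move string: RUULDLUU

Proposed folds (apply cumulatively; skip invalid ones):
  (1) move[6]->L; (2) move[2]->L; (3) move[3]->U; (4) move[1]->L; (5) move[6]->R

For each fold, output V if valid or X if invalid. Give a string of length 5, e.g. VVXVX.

Initial: RUULDLUU -> [(0, 0), (1, 0), (1, 1), (1, 2), (0, 2), (0, 1), (-1, 1), (-1, 2), (-1, 3)]
Fold 1: move[6]->L => RUULDLLU VALID
Fold 2: move[2]->L => RULLDLLU VALID
Fold 3: move[3]->U => RULUDLLU INVALID (collision), skipped
Fold 4: move[1]->L => RLLLDLLU INVALID (collision), skipped
Fold 5: move[6]->R => RULLDLRU INVALID (collision), skipped

Answer: VVXXX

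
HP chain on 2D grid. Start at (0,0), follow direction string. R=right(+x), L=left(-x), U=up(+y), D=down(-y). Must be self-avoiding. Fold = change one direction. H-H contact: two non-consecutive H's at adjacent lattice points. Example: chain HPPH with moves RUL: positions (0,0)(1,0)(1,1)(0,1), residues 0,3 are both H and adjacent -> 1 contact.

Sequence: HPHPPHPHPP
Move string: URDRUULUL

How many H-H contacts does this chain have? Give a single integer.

Positions: [(0, 0), (0, 1), (1, 1), (1, 0), (2, 0), (2, 1), (2, 2), (1, 2), (1, 3), (0, 3)]
H-H contact: residue 2 @(1,1) - residue 5 @(2, 1)
H-H contact: residue 2 @(1,1) - residue 7 @(1, 2)

Answer: 2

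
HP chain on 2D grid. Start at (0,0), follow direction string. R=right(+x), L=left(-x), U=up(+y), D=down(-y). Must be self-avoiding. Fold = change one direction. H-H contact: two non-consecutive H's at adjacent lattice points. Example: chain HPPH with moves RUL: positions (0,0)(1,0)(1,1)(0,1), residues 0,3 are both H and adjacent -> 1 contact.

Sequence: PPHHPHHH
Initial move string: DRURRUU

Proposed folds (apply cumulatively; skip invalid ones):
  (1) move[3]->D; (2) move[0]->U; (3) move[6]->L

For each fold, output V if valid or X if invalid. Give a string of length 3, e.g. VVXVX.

Answer: XVV

Derivation:
Initial: DRURRUU -> [(0, 0), (0, -1), (1, -1), (1, 0), (2, 0), (3, 0), (3, 1), (3, 2)]
Fold 1: move[3]->D => DRUDRUU INVALID (collision), skipped
Fold 2: move[0]->U => URURRUU VALID
Fold 3: move[6]->L => URURRUL VALID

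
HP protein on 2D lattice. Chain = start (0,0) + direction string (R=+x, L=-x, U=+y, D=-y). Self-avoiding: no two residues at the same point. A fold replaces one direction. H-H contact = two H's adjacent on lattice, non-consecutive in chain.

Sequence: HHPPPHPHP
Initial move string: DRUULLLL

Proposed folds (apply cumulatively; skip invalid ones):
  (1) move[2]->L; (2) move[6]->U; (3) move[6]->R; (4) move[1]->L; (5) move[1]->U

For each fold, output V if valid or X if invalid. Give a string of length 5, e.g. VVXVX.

Initial: DRUULLLL -> [(0, 0), (0, -1), (1, -1), (1, 0), (1, 1), (0, 1), (-1, 1), (-2, 1), (-3, 1)]
Fold 1: move[2]->L => DRLULLLL INVALID (collision), skipped
Fold 2: move[6]->U => DRUULLUL VALID
Fold 3: move[6]->R => DRUULLRL INVALID (collision), skipped
Fold 4: move[1]->L => DLUULLUL VALID
Fold 5: move[1]->U => DUUULLUL INVALID (collision), skipped

Answer: XVXVX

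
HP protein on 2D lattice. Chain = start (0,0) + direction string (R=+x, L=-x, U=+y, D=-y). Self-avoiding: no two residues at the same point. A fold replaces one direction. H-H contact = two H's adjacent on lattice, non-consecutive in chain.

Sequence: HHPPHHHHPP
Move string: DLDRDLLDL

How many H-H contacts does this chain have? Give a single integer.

Positions: [(0, 0), (0, -1), (-1, -1), (-1, -2), (0, -2), (0, -3), (-1, -3), (-2, -3), (-2, -4), (-3, -4)]
H-H contact: residue 1 @(0,-1) - residue 4 @(0, -2)

Answer: 1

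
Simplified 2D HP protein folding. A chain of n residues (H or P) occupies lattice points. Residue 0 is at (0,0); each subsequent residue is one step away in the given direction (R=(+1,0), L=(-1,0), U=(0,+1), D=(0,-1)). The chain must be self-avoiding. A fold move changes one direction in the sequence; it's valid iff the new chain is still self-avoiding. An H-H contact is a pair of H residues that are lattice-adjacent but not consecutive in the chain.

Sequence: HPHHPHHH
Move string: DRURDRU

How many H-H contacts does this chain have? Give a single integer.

Answer: 2

Derivation:
Positions: [(0, 0), (0, -1), (1, -1), (1, 0), (2, 0), (2, -1), (3, -1), (3, 0)]
H-H contact: residue 0 @(0,0) - residue 3 @(1, 0)
H-H contact: residue 2 @(1,-1) - residue 5 @(2, -1)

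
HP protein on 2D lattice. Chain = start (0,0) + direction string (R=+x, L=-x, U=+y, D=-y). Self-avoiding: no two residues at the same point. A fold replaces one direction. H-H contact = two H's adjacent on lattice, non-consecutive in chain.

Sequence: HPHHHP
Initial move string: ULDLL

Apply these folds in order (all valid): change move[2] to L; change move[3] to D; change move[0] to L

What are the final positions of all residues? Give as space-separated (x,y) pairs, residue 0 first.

Answer: (0,0) (-1,0) (-2,0) (-3,0) (-3,-1) (-4,-1)

Derivation:
Initial moves: ULDLL
Fold: move[2]->L => ULLLL (positions: [(0, 0), (0, 1), (-1, 1), (-2, 1), (-3, 1), (-4, 1)])
Fold: move[3]->D => ULLDL (positions: [(0, 0), (0, 1), (-1, 1), (-2, 1), (-2, 0), (-3, 0)])
Fold: move[0]->L => LLLDL (positions: [(0, 0), (-1, 0), (-2, 0), (-3, 0), (-3, -1), (-4, -1)])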